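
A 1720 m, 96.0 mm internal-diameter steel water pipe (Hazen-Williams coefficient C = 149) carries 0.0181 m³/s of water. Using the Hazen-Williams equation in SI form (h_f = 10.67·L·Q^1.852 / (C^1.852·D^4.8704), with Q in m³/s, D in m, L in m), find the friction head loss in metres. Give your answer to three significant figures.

h_f ≈ 93.1 m

h_f = 10.67·1720·0.0181^1.852 / (149^1.852·0.0960^4.8704) = 93.09 m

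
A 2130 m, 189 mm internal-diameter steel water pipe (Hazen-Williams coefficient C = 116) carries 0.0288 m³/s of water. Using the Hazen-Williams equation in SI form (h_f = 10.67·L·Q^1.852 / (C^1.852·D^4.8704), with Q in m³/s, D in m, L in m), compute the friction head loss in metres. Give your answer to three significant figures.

h_f = 10.67·2130·0.0288^1.852 / (116^1.852·0.189^4.8704) = 15.99 m

h_f ≈ 16.0 m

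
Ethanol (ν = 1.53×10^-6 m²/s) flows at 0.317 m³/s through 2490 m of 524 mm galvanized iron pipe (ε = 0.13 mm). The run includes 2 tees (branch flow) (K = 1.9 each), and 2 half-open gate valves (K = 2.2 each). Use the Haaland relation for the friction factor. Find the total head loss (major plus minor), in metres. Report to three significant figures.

H_L ≈ 9.13 m

V = 4Q/(πD²) = 1.470 m/s; V²/2g = 0.1101 m
Re = 5.03×10^5, ε/D = 2.48×10^-4 → f = 0.01571 (Haaland)
Major: h_f = f(L/D)·V²/2g = 0.01571·4752·0.1101 = 8.224 m
Minor: ΣK = 8.20; h_m = ΣK·V²/2g = 0.9031 m
Total H_L = 8.224 + 0.9031 = 9.127 m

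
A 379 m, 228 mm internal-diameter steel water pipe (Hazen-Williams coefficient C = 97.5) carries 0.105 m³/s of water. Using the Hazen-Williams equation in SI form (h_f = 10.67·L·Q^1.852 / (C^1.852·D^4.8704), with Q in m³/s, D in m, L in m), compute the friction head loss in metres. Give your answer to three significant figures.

h_f = 10.67·379·0.105^1.852 / (97.5^1.852·0.228^4.8704) = 17.28 m

h_f ≈ 17.3 m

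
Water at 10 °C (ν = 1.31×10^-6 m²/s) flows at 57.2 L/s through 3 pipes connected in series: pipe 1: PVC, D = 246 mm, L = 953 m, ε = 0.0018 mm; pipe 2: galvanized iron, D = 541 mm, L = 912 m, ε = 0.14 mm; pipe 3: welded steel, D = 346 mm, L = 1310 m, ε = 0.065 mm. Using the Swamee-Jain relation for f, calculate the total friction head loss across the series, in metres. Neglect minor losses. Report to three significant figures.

Pipe 1: V = 1.203 m/s, Re = 2.26×10^5, ε/D = 7.32×10^-6, f = 0.01524, h_1 = f(L/D)V²/2g = 4.359 m
Pipe 2: V = 0.2488 m/s, Re = 1.03×10^5, ε/D = 2.59×10^-4, f = 0.01921, h_2 = f(L/D)V²/2g = 0.1022 m
Pipe 3: V = 0.6084 m/s, Re = 1.61×10^5, ε/D = 1.88×10^-4, f = 0.01758, h_3 = f(L/D)V²/2g = 1.255 m
Series → Q common, losses add: H = Σh = 5.716 m

H ≈ 5.72 m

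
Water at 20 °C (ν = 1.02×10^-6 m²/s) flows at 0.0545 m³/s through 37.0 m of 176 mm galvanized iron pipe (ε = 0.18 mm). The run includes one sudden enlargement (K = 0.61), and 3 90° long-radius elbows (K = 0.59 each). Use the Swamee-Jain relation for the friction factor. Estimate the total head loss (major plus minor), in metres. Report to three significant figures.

V = 4Q/(πD²) = 2.240 m/s; V²/2g = 0.2558 m
Re = 3.87×10^5, ε/D = 0.00102 → f = 0.02063 (Swamee-Jain)
Major: h_f = f(L/D)·V²/2g = 0.02063·210.2·0.2558 = 1.109 m
Minor: ΣK = 2.38; h_m = ΣK·V²/2g = 0.6088 m
Total H_L = 1.109 + 0.6088 = 1.718 m

H_L ≈ 1.72 m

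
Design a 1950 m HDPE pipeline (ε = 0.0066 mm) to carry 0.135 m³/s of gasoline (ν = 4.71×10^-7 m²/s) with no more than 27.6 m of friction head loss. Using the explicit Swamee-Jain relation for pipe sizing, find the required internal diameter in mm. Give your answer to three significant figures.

D ≈ 264 mm

Swamee-Jain (Type III): D = 0.66·[ε^1.25·(LQ²/(gh_f))^4.75 + ν·Q^9.4·(L/(gh_f))^5.2]^0.04
LQ²/(gh_f) = 0.1313; L/(gh_f) = 7.202
Term 1 = ε^1.25·(…)^4.75 = 2.17×10^-11; Term 2 = ν·Q^9.4·(…)^5.2 = 9.06×10^-11
D = 0.66·(2.17×10^-11 + 9.06×10^-11)^0.04 = 0.2640 m = 264 mm
Check: V = 2.47 m/s, Re = 1.38×10^6, f = 0.01170, h_f = 26.8 m ≈ 27.6 m ✓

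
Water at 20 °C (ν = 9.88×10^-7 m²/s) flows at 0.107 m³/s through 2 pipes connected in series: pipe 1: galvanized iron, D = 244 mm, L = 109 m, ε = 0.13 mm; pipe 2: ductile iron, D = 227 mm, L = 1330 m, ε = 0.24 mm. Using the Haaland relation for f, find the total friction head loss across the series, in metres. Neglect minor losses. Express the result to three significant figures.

Pipe 1: V = 2.288 m/s, Re = 5.65×10^5, ε/D = 5.33×10^-4, f = 0.01770, h_1 = f(L/D)V²/2g = 2.110 m
Pipe 2: V = 2.644 m/s, Re = 6.07×10^5, ε/D = 0.00106, f = 0.02036, h_2 = f(L/D)V²/2g = 42.50 m
Series → Q common, losses add: H = Σh = 44.61 m

H ≈ 44.6 m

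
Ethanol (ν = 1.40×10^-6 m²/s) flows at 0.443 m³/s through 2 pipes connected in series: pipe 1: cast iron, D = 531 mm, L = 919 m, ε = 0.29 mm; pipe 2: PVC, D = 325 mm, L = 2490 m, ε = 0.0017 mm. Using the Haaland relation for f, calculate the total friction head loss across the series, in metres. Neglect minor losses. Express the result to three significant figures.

Pipe 1: V = 2.000 m/s, Re = 7.59×10^5, ε/D = 5.46×10^-4, f = 0.01761, h_1 = f(L/D)V²/2g = 6.215 m
Pipe 2: V = 5.340 m/s, Re = 1.24×10^6, ε/D = 5.23×10^-6, f = 0.01128, h_2 = f(L/D)V²/2g = 125.6 m
Series → Q common, losses add: H = Σh = 131.9 m

H ≈ 132 m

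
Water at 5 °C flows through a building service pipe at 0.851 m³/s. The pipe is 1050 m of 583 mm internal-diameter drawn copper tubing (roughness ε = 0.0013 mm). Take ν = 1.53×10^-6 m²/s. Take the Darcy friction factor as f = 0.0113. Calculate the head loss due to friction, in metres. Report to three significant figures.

V = 4Q/(πD²) = 4·0.851/(π·0.583²) = 3.188 m/s
h_f = f(L/D)V²/(2g) = 0.01130·(1050/0.583)·3.188²/(2·9.81) = 10.54 m

h_f ≈ 10.5 m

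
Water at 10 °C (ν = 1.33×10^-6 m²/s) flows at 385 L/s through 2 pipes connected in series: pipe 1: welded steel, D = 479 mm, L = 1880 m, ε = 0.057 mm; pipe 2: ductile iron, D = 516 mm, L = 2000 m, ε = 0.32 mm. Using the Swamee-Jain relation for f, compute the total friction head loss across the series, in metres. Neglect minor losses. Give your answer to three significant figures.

H ≈ 25.1 m

Pipe 1: V = 2.136 m/s, Re = 7.69×10^5, ε/D = 1.19×10^-4, f = 0.01408, h_1 = f(L/D)V²/2g = 12.85 m
Pipe 2: V = 1.841 m/s, Re = 7.14×10^5, ε/D = 6.20×10^-4, f = 0.01824, h_2 = f(L/D)V²/2g = 12.21 m
Series → Q common, losses add: H = Σh = 25.07 m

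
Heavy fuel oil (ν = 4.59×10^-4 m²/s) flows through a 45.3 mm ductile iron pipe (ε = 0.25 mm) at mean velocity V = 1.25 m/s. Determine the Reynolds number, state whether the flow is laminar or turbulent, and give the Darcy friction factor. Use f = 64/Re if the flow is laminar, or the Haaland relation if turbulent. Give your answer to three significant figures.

Re = VD/ν = 1.250·0.0453/4.59×10^-4 = 123
Re < 2300 → laminar → f = 64/Re = 0.5188

Re ≈ 123; laminar; f = 64/Re ≈ 0.519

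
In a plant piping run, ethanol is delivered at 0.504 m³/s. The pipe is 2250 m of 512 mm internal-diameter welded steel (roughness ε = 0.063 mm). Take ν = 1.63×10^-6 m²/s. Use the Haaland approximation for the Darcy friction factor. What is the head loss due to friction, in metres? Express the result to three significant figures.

h_f ≈ 18.7 m

V = 4Q/(πD²) = 4·0.504/(π·0.512²) = 2.448 m/s
Re = VD/ν = 2.448·0.512/1.63×10^-6 = 7.69×10^5 → turbulent
ε/D = 0.063/512 = 1.23×10^-4
Haaland: f = 0.01394
h_f = f(L/D)V²/(2g) = 0.01394·(2250/0.512)·2.448²/(2·9.81) = 18.70 m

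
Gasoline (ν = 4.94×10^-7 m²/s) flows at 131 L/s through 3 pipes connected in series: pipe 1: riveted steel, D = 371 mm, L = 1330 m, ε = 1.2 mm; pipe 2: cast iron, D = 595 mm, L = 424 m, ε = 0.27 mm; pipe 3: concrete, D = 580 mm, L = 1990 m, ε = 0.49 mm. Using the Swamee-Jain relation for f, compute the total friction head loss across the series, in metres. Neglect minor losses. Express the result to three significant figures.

Pipe 1: V = 1.212 m/s, Re = 9.10×10^5, ε/D = 0.00323, f = 0.02694, h_1 = f(L/D)V²/2g = 7.229 m
Pipe 2: V = 0.4711 m/s, Re = 5.67×10^5, ε/D = 4.54×10^-4, f = 0.01737, h_2 = f(L/D)V²/2g = 0.1400 m
Pipe 3: V = 0.4958 m/s, Re = 5.82×10^5, ε/D = 8.45×10^-4, f = 0.01955, h_3 = f(L/D)V²/2g = 0.8405 m
Series → Q common, losses add: H = Σh = 8.209 m

H ≈ 8.21 m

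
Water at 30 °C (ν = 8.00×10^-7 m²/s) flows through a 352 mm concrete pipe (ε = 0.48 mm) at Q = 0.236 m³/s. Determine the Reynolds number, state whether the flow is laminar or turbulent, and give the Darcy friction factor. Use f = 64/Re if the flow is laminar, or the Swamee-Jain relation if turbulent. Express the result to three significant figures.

Re ≈ 1.07×10^6; turbulent; f ≈ 0.0215

V = 4Q/(πD²) = 2.425 m/s
Re = VD/ν = 2.425·0.352/8.00×10^-7 = 1.07×10^6
Re > 4000 → turbulent; ε/D = 0.00136
Swamee-Jain: f = 0.02151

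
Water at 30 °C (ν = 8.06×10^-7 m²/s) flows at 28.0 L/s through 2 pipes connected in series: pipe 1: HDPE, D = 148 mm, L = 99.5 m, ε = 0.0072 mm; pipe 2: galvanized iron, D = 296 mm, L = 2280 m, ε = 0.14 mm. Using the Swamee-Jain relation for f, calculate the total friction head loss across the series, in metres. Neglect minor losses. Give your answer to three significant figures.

Pipe 1: V = 1.628 m/s, Re = 2.99×10^5, ε/D = 4.86×10^-5, f = 0.01493, h_1 = f(L/D)V²/2g = 1.355 m
Pipe 2: V = 0.4069 m/s, Re = 1.49×10^5, ε/D = 4.73×10^-4, f = 0.01935, h_2 = f(L/D)V²/2g = 1.258 m
Series → Q common, losses add: H = Σh = 2.613 m

H ≈ 2.61 m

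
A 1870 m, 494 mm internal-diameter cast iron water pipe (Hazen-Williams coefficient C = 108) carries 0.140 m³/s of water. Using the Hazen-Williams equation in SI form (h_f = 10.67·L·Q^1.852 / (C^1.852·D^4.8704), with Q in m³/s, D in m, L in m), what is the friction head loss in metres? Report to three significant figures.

h_f = 10.67·1870·0.140^1.852 / (108^1.852·0.494^4.8704) = 2.782 m

h_f ≈ 2.78 m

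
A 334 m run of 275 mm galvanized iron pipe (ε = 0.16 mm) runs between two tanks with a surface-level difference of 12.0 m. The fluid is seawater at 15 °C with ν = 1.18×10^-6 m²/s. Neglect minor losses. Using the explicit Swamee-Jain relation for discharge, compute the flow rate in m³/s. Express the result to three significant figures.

Q ≈ 0.196 m³/s

Swamee-Jain (Type II): Q = -0.965·√(gD⁵h_f/L)·ln[ε/(3.7D) + √(3.17ν²L/(gD³h_f))]
√(gD⁵h_f/L) = √(9.81·0.275⁵·12.0/334) = 0.02354
ε/(3.7D) = 1.57×10^-4; √(3.17ν²L/(gD³h_f)) = 2.45×10^-5
Q = -0.965·0.02354·ln(1.818×10^-4) = 0.1957 m³/s
Check: V = 3.29 m/s, Re = 7.68×10^5, f = 0.01797, h_f = 12.1 m ≈ 12.0 m ✓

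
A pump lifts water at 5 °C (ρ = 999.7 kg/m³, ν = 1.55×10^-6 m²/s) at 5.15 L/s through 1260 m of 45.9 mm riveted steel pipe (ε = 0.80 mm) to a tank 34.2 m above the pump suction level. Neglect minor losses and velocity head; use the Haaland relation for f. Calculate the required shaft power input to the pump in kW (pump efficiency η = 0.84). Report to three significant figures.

V = 4Q/(πD²) = 3.112 m/s; Re = 9.22×10^4; ε/D = 0.0174; f = 0.04671
h_f = f(L/D)V²/2g = 633.0 m
Total head H = z + h_f = 34.2 + 633.0 = 667.2 m
P_hyd = ρgQH = 999.7·9.81·0.00515·667.2 = 33.70 kW
P_shaft = P_hyd/η = 33.70/0.84 = 40.12 kW

P_shaft ≈ 40.1 kW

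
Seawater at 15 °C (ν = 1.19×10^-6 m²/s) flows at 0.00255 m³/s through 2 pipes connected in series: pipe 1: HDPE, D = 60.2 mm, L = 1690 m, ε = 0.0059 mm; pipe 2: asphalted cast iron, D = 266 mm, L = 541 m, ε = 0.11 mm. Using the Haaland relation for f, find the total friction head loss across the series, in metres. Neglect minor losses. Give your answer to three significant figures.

Pipe 1: V = 0.8959 m/s, Re = 4.53×10^4, ε/D = 9.80×10^-5, f = 0.02144, h_1 = f(L/D)V²/2g = 24.62 m
Pipe 2: V = 0.04589 m/s, Re = 1.03×10^4, ε/D = 4.14×10^-4, f = 0.03118, h_2 = f(L/D)V²/2g = 0.006805 m
Series → Q common, losses add: H = Σh = 24.63 m

H ≈ 24.6 m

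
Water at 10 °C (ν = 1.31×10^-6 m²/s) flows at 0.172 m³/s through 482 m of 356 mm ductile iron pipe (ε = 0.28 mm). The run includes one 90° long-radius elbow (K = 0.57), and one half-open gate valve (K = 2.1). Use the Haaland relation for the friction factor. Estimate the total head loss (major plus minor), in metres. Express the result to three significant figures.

H_L ≈ 4.37 m

V = 4Q/(πD²) = 1.728 m/s; V²/2g = 0.1522 m
Re = 4.70×10^5, ε/D = 7.87×10^-4 → f = 0.01923 (Haaland)
Major: h_f = f(L/D)·V²/2g = 0.01923·1354·0.1522 = 3.962 m
Minor: ΣK = 2.67; h_m = ΣK·V²/2g = 0.4063 m
Total H_L = 3.962 + 0.4063 = 4.369 m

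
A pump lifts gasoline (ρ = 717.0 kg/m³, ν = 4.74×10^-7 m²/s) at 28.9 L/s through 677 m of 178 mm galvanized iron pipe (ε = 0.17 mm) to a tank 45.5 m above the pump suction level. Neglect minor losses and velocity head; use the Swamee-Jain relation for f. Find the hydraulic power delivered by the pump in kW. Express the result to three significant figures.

P_hyd ≈ 10.3 kW

V = 4Q/(πD²) = 1.161 m/s; Re = 4.36×10^5; ε/D = 9.55×10^-4; f = 0.02025
h_f = f(L/D)V²/2g = 5.294 m
Total head H = z + h_f = 45.5 + 5.294 = 50.79 m
P_hyd = ρgQH = 717.0·9.81·0.0289·50.79 = 10.33 kW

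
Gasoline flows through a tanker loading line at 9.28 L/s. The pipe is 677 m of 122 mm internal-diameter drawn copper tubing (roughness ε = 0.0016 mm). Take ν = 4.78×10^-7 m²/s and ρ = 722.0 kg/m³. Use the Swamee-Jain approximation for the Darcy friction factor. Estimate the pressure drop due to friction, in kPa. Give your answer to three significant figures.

V = 4Q/(πD²) = 4·0.00928/(π·0.122²) = 0.7938 m/s
Re = VD/ν = 0.7938·0.122/4.78×10^-7 = 2.03×10^5 → turbulent
ε/D = 0.0016/122 = 1.31×10^-5
Swamee-Jain: f = 0.01561
h_f = f(L/D)V²/(2g) = 0.01561·(677/0.122)·0.7938²/(2·9.81) = 2.783 m
Δp = ρg·h_f = 722.0·9.81·2.783 = 19.71 kPa

Δp ≈ 19.7 kPa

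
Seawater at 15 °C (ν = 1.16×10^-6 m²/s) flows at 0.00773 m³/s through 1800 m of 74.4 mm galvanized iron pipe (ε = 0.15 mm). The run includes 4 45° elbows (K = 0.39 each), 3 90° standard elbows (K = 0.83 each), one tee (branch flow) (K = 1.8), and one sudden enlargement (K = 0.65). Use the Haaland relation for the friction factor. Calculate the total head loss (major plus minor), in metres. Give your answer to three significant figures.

V = 4Q/(πD²) = 1.778 m/s; V²/2g = 0.1611 m
Re = 1.14×10^5, ε/D = 0.00202 → f = 0.02485 (Haaland)
Major: h_f = f(L/D)·V²/2g = 0.02485·24194·0.1611 = 96.86 m
Minor: ΣK = 6.50; h_m = ΣK·V²/2g = 1.047 m
Total H_L = 96.86 + 1.047 = 97.91 m

H_L ≈ 97.9 m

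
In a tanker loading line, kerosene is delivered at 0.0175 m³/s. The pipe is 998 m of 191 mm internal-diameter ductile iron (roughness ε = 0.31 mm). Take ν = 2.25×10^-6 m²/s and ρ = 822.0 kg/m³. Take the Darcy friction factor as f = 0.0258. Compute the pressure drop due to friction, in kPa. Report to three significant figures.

V = 4Q/(πD²) = 4·0.0175/(π·0.191²) = 0.6108 m/s
h_f = f(L/D)V²/(2g) = 0.02580·(998/0.191)·0.6108²/(2·9.81) = 2.563 m
Δp = ρg·h_f = 822.0·9.81·2.563 = 20.67 kPa

Δp ≈ 20.7 kPa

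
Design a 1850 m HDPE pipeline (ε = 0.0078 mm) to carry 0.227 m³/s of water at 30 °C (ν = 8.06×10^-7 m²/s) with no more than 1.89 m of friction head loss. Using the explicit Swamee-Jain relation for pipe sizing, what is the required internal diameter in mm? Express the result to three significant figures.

D ≈ 563 mm

Swamee-Jain (Type III): D = 0.66·[ε^1.25·(LQ²/(gh_f))^4.75 + ν·Q^9.4·(L/(gh_f))^5.2]^0.04
LQ²/(gh_f) = 5.142; L/(gh_f) = 99.78
Term 1 = ε^1.25·(…)^4.75 = 9.84×10^-4; Term 2 = ν·Q^9.4·(…)^5.2 = 0.0177
D = 0.66·(9.84×10^-4 + 0.0177)^0.04 = 0.5629 m = 563 mm
Check: V = 0.912 m/s, Re = 6.37×10^5, f = 0.01280, h_f = 1.78 m ≈ 1.89 m ✓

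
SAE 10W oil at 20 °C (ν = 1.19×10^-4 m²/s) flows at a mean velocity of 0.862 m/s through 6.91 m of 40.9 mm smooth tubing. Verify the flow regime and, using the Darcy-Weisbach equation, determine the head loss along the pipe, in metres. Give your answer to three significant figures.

h_f ≈ 1.38 m

Re = VD/ν = 0.862·0.04090/1.19×10^-4 = 296 → laminar (Re < 2300)
f = 64/Re = 0.2160
h_f = f(L/D)V²/(2g) = 0.2160·(6.91/0.04090)·0.862²/(2·9.81) = 1.382 m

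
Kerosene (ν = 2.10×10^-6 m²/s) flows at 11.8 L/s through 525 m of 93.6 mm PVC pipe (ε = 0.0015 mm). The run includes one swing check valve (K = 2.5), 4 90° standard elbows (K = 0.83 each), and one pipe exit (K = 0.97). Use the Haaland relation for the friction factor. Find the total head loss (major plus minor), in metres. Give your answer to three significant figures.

H_L ≈ 16.9 m

V = 4Q/(πD²) = 1.715 m/s; V²/2g = 0.1499 m
Re = 7.64×10^4, ε/D = 1.60×10^-5 → f = 0.01892 (Haaland)
Major: h_f = f(L/D)·V²/2g = 0.01892·5609·0.1499 = 15.91 m
Minor: ΣK = 6.79; h_m = ΣK·V²/2g = 1.018 m
Total H_L = 15.91 + 1.018 = 16.92 m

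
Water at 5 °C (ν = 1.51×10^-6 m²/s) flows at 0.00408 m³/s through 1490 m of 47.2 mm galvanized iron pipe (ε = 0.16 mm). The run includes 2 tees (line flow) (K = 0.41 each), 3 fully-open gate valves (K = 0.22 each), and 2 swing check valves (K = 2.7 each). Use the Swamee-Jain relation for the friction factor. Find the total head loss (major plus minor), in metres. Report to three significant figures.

H_L ≈ 256 m

V = 4Q/(πD²) = 2.332 m/s; V²/2g = 0.2771 m
Re = 7.29×10^4, ε/D = 0.00339 → f = 0.02899 (Swamee-Jain)
Major: h_f = f(L/D)·V²/2g = 0.02899·31568·0.2771 = 253.6 m
Minor: ΣK = 6.88; h_m = ΣK·V²/2g = 1.907 m
Total H_L = 253.6 + 1.907 = 255.5 m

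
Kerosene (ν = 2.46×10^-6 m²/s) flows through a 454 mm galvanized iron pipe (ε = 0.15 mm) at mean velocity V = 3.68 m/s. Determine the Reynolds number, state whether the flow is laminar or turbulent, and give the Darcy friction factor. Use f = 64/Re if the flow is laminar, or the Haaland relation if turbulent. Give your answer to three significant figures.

Re ≈ 6.79×10^5; turbulent; f ≈ 0.0161

Re = VD/ν = 3.680·0.454/2.46×10^-6 = 6.79×10^5
Re > 4000 → turbulent; ε/D = 3.30×10^-4
Haaland: f = 0.01613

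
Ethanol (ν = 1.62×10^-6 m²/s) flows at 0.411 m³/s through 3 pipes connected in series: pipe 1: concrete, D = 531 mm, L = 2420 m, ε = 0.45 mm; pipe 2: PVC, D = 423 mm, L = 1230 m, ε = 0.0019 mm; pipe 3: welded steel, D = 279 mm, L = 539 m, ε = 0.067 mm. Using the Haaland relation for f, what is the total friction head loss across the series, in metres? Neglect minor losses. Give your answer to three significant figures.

Pipe 1: V = 1.856 m/s, Re = 6.08×10^5, ε/D = 8.47×10^-4, f = 0.01939, h_1 = f(L/D)V²/2g = 15.52 m
Pipe 2: V = 2.925 m/s, Re = 7.64×10^5, ε/D = 4.49×10^-6, f = 0.01219, h_2 = f(L/D)V²/2g = 15.46 m
Pipe 3: V = 6.723 m/s, Re = 1.16×10^6, ε/D = 2.40×10^-4, f = 0.01493, h_3 = f(L/D)V²/2g = 66.45 m
Series → Q common, losses add: H = Σh = 97.43 m

H ≈ 97.4 m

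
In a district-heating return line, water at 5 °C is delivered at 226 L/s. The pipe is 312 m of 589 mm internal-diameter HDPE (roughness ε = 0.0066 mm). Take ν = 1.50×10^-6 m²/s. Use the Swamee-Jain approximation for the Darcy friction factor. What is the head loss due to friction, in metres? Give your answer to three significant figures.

V = 4Q/(πD²) = 4·0.226/(π·0.589²) = 0.8294 m/s
Re = VD/ν = 0.8294·0.589/1.50×10^-6 = 3.26×10^5 → turbulent
ε/D = 0.0066/589 = 1.12×10^-5
Swamee-Jain: f = 0.01429
h_f = f(L/D)V²/(2g) = 0.01429·(312/0.589)·0.8294²/(2·9.81) = 0.2655 m

h_f ≈ 0.265 m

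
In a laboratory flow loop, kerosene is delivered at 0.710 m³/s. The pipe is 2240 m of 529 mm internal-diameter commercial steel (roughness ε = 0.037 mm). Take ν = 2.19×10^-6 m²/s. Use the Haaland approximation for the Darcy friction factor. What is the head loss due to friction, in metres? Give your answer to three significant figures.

h_f ≈ 29.7 m

V = 4Q/(πD²) = 4·0.710/(π·0.529²) = 3.230 m/s
Re = VD/ν = 3.230·0.529/2.19×10^-6 = 7.80×10^5 → turbulent
ε/D = 0.037/529 = 6.99×10^-5
Haaland: f = 0.01319
h_f = f(L/D)V²/(2g) = 0.01319·(2240/0.529)·3.230²/(2·9.81) = 29.71 m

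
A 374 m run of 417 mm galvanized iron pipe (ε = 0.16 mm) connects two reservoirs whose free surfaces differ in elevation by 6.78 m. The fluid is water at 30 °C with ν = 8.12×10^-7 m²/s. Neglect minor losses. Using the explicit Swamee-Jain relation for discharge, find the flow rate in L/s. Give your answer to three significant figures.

Swamee-Jain (Type II): Q = -0.965·√(gD⁵h_f/L)·ln[ε/(3.7D) + √(3.17ν²L/(gD³h_f))]
√(gD⁵h_f/L) = √(9.81·0.417⁵·6.78/374) = 0.04735
ε/(3.7D) = 1.04×10^-4; √(3.17ν²L/(gD³h_f)) = 1.27×10^-5
Q = -0.965·0.04735·ln(1.164×10^-4) = 0.4139 m³/s
Check: V = 3.03 m/s, Re = 1.56×10^6, f = 0.01623, h_f = 6.82 m ≈ 6.78 m ✓

Q ≈ 414 L/s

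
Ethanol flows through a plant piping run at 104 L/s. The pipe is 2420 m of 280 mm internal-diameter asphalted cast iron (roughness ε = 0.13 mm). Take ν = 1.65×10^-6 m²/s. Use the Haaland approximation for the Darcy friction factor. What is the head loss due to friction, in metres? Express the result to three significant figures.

h_f ≈ 22.5 m

V = 4Q/(πD²) = 4·0.104/(π·0.280²) = 1.689 m/s
Re = VD/ν = 1.689·0.280/1.65×10^-6 = 2.87×10^5 → turbulent
ε/D = 0.13/280 = 4.64×10^-4
Haaland: f = 0.01792
h_f = f(L/D)V²/(2g) = 0.01792·(2420/0.280)·1.689²/(2·9.81) = 22.52 m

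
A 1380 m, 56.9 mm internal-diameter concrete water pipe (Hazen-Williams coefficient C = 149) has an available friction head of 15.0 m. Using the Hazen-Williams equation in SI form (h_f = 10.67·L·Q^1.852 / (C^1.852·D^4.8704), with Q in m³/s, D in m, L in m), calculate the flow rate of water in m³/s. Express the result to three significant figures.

Rearranging: Q = [h_f·C^1.852·D^4.8704 / (10.67·L)]^(1/1.852)
Q = [15.0·149^1.852·0.0569^4.8704 / (10.67·1380)]^0.540 = 0.001922 m³/s

Q ≈ 0.00192 m³/s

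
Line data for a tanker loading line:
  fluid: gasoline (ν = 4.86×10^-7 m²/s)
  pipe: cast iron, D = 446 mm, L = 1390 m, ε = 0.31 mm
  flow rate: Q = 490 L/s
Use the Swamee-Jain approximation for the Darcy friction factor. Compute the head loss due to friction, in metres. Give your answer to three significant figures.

h_f ≈ 28.4 m

V = 4Q/(πD²) = 4·0.490/(π·0.446²) = 3.136 m/s
Re = VD/ν = 3.136·0.446/4.86×10^-7 = 2.88×10^6 → turbulent
ε/D = 0.31/446 = 6.95×10^-4
Swamee-Jain: f = 0.01820
h_f = f(L/D)V²/(2g) = 0.01820·(1390/0.446)·3.136²/(2·9.81) = 28.44 m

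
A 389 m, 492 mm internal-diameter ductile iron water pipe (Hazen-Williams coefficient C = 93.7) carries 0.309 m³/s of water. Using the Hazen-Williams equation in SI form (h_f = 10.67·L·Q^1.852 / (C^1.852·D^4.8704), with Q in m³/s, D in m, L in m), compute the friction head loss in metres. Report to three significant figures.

h_f ≈ 3.33 m

h_f = 10.67·389·0.309^1.852 / (93.7^1.852·0.492^4.8704) = 3.327 m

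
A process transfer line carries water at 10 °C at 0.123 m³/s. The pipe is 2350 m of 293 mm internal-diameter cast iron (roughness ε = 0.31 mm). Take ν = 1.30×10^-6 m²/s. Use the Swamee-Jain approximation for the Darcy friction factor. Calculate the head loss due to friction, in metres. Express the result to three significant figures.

V = 4Q/(πD²) = 4·0.123/(π·0.293²) = 1.824 m/s
Re = VD/ν = 1.824·0.293/1.30×10^-6 = 4.11×10^5 → turbulent
ε/D = 0.31/293 = 0.00106
Swamee-Jain: f = 0.02073
h_f = f(L/D)V²/(2g) = 0.02073·(2350/0.293)·1.824²/(2·9.81) = 28.20 m

h_f ≈ 28.2 m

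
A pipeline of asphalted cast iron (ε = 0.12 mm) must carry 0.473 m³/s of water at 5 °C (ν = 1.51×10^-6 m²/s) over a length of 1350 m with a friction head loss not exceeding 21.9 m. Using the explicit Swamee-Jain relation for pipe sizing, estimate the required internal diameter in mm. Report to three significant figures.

D ≈ 453 mm

Swamee-Jain (Type III): D = 0.66·[ε^1.25·(LQ²/(gh_f))^4.75 + ν·Q^9.4·(L/(gh_f))^5.2]^0.04
LQ²/(gh_f) = 1.406; L/(gh_f) = 6.284
Term 1 = ε^1.25·(…)^4.75 = 6.33×10^-5; Term 2 = ν·Q^9.4·(…)^5.2 = 1.88×10^-5
D = 0.66·(6.33×10^-5 + 1.88×10^-5)^0.04 = 0.4530 m = 453 mm
Check: V = 2.93 m/s, Re = 8.80×10^5, f = 0.01553, h_f = 20.3 m ≈ 21.9 m ✓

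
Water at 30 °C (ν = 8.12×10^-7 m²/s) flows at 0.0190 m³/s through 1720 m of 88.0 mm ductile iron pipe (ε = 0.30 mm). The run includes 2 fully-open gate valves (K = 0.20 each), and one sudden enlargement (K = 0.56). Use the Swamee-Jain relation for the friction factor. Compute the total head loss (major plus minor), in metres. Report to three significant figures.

V = 4Q/(πD²) = 3.124 m/s; V²/2g = 0.4974 m
Re = 3.39×10^5, ε/D = 0.00341 → f = 0.02763 (Swamee-Jain)
Major: h_f = f(L/D)·V²/2g = 0.02763·19545·0.4974 = 268.6 m
Minor: ΣK = 0.960; h_m = ΣK·V²/2g = 0.4775 m
Total H_L = 268.6 + 0.4775 = 269.1 m

H_L ≈ 269 m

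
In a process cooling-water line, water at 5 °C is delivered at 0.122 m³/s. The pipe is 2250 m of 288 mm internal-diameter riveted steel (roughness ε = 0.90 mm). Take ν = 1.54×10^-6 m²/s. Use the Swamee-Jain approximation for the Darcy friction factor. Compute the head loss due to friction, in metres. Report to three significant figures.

h_f ≈ 37.7 m

V = 4Q/(πD²) = 4·0.122/(π·0.288²) = 1.873 m/s
Re = VD/ν = 1.873·0.288/1.54×10^-6 = 3.50×10^5 → turbulent
ε/D = 0.90/288 = 0.00313
Swamee-Jain: f = 0.02698
h_f = f(L/D)V²/(2g) = 0.02698·(2250/0.288)·1.873²/(2·9.81) = 37.68 m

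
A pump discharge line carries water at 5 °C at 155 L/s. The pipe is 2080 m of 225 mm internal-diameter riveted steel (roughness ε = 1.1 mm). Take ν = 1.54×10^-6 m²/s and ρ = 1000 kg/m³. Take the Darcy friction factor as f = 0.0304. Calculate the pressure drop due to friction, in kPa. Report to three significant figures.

Δp ≈ 2140 kPa

V = 4Q/(πD²) = 4·0.155/(π·0.225²) = 3.898 m/s
h_f = f(L/D)V²/(2g) = 0.03040·(2080/0.225)·3.898²/(2·9.81) = 217.7 m
Δp = ρg·h_f = 1000·9.81·217.7 = 2135 kPa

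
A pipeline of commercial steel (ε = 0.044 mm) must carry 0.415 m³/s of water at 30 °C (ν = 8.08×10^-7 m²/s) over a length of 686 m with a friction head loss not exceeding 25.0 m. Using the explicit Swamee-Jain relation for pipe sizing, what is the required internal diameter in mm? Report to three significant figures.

D ≈ 353 mm

Swamee-Jain (Type III): D = 0.66·[ε^1.25·(LQ²/(gh_f))^4.75 + ν·Q^9.4·(L/(gh_f))^5.2]^0.04
LQ²/(gh_f) = 0.4817; L/(gh_f) = 2.797
Term 1 = ε^1.25·(…)^4.75 = 1.12×10^-7; Term 2 = ν·Q^9.4·(…)^5.2 = 4.36×10^-8
D = 0.66·(1.12×10^-7 + 4.36×10^-8)^0.04 = 0.3525 m = 353 mm
Check: V = 4.25 m/s, Re = 1.86×10^6, f = 0.01334, h_f = 23.9 m ≈ 25.0 m ✓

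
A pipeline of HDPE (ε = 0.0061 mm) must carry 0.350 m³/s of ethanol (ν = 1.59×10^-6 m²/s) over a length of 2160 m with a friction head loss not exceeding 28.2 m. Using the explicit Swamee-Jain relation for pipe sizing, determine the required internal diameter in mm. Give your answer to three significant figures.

D ≈ 401 mm

Swamee-Jain (Type III): D = 0.66·[ε^1.25·(LQ²/(gh_f))^4.75 + ν·Q^9.4·(L/(gh_f))^5.2]^0.04
LQ²/(gh_f) = 0.9565; L/(gh_f) = 7.808
Term 1 = ε^1.25·(…)^4.75 = 2.45×10^-7; Term 2 = ν·Q^9.4·(…)^5.2 = 3.60×10^-6
D = 0.66·(2.45×10^-7 + 3.60×10^-6)^0.04 = 0.4008 m = 401 mm
Check: V = 2.77 m/s, Re = 6.99×10^5, f = 0.01264, h_f = 26.7 m ≈ 28.2 m ✓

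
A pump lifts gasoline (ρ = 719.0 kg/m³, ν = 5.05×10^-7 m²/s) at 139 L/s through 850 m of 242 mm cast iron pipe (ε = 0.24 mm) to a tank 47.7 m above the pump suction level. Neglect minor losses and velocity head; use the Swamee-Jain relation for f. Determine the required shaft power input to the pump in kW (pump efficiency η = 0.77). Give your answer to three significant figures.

P_shaft ≈ 102 kW

V = 4Q/(πD²) = 3.022 m/s; Re = 1.45×10^6; ε/D = 9.92×10^-4; f = 0.01988
h_f = f(L/D)V²/2g = 32.50 m
Total head H = z + h_f = 47.7 + 32.50 = 80.20 m
P_hyd = ρgQH = 719.0·9.81·0.139·80.20 = 78.63 kW
P_shaft = P_hyd/η = 78.63/0.77 = 102.1 kW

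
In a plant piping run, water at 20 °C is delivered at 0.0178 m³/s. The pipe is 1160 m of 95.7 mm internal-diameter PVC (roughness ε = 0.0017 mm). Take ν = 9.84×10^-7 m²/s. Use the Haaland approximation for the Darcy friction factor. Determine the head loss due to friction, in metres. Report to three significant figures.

V = 4Q/(πD²) = 4·0.0178/(π·0.0957²) = 2.475 m/s
Re = VD/ν = 2.475·0.0957/9.84×10^-7 = 2.41×10^5 → turbulent
ε/D = 0.0017/95.7 = 1.78×10^-5
Haaland: f = 0.01508
h_f = f(L/D)V²/(2g) = 0.01508·(1160/0.0957)·2.475²/(2·9.81) = 57.05 m

h_f ≈ 57.1 m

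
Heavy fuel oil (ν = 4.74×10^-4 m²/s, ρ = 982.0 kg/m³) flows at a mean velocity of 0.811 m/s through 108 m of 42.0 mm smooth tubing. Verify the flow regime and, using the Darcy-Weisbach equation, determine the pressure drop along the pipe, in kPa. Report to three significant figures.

Δp ≈ 740 kPa

Re = VD/ν = 0.811·0.04200/4.74×10^-4 = 71.9 → laminar (Re < 2300)
f = 64/Re = 0.8906
h_f = f(L/D)V²/(2g) = 0.8906·(108/0.04200)·0.811²/(2·9.81) = 76.77 m
Δp = ρg·h_f = 982.0·9.81·76.77 = 739.6 kPa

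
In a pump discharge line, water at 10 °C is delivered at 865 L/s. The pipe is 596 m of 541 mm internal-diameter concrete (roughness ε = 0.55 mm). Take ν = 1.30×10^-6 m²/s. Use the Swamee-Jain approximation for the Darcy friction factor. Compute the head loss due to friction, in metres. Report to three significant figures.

h_f ≈ 15.9 m

V = 4Q/(πD²) = 4·0.865/(π·0.541²) = 3.763 m/s
Re = VD/ν = 3.763·0.541/1.30×10^-6 = 1.57×10^6 → turbulent
ε/D = 0.55/541 = 0.00102
Swamee-Jain: f = 0.01998
h_f = f(L/D)V²/(2g) = 0.01998·(596/0.541)·3.763²/(2·9.81) = 15.88 m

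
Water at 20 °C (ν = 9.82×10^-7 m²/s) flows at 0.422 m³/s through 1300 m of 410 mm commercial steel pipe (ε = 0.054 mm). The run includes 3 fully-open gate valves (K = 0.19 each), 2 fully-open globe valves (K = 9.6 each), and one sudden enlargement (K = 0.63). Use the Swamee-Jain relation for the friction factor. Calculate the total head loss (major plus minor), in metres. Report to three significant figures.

H_L ≈ 33.2 m

V = 4Q/(πD²) = 3.196 m/s; V²/2g = 0.5207 m
Re = 1.33×10^6, ε/D = 1.32×10^-4 → f = 0.01369 (Swamee-Jain)
Major: h_f = f(L/D)·V²/2g = 0.01369·3171·0.5207 = 22.60 m
Minor: ΣK = 20.4; h_m = ΣK·V²/2g = 10.62 m
Total H_L = 22.60 + 10.62 = 33.22 m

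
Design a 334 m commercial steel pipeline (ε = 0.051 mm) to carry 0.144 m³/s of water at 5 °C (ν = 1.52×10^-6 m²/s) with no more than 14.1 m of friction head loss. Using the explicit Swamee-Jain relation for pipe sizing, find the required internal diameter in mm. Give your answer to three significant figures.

Swamee-Jain (Type III): D = 0.66·[ε^1.25·(LQ²/(gh_f))^4.75 + ν·Q^9.4·(L/(gh_f))^5.2]^0.04
LQ²/(gh_f) = 0.05007; L/(gh_f) = 2.415
Term 1 = ε^1.25·(…)^4.75 = 2.87×10^-12; Term 2 = ν·Q^9.4·(…)^5.2 = 1.83×10^-12
D = 0.66·(2.87×10^-12 + 1.83×10^-12)^0.04 = 0.2325 m = 232 mm
Check: V = 3.39 m/s, Re = 5.19×10^5, f = 0.01564, h_f = 13.2 m ≈ 14.1 m ✓

D ≈ 232 mm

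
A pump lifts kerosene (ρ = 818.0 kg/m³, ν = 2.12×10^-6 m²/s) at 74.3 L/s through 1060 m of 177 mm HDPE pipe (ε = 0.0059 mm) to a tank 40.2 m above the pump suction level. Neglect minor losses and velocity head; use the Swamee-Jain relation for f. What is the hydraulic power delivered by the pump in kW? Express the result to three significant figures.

V = 4Q/(πD²) = 3.020 m/s; Re = 2.52×10^5; ε/D = 3.33×10^-5; f = 0.01520
h_f = f(L/D)V²/2g = 42.30 m
Total head H = z + h_f = 40.2 + 42.30 = 82.50 m
P_hyd = ρgQH = 818.0·9.81·0.0743·82.50 = 49.19 kW

P_hyd ≈ 49.2 kW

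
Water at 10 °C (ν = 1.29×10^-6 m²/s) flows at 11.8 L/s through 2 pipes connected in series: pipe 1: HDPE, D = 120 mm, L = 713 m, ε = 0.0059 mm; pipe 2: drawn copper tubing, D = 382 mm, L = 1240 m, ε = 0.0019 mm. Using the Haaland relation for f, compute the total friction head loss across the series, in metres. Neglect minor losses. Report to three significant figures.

Pipe 1: V = 1.043 m/s, Re = 9.71×10^4, ε/D = 4.92×10^-5, f = 0.01814, h_1 = f(L/D)V²/2g = 5.979 m
Pipe 2: V = 0.1030 m/s, Re = 3.05×10^4, ε/D = 4.97×10^-6, f = 0.02323, h_2 = f(L/D)V²/2g = 0.04075 m
Series → Q common, losses add: H = Σh = 6.020 m

H ≈ 6.02 m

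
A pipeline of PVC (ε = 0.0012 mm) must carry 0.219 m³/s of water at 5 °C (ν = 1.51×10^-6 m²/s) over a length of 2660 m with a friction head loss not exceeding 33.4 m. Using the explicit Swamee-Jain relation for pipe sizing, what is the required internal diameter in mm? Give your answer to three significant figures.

D ≈ 337 mm

Swamee-Jain (Type III): D = 0.66·[ε^1.25·(LQ²/(gh_f))^4.75 + ν·Q^9.4·(L/(gh_f))^5.2]^0.04
LQ²/(gh_f) = 0.3894; L/(gh_f) = 8.118
Term 1 = ε^1.25·(…)^4.75 = 4.50×10^-10; Term 2 = ν·Q^9.4·(…)^5.2 = 5.11×10^-8
D = 0.66·(4.50×10^-10 + 5.11×10^-8)^0.04 = 0.3373 m = 337 mm
Check: V = 2.45 m/s, Re = 5.47×10^5, f = 0.01294, h_f = 31.2 m ≈ 33.4 m ✓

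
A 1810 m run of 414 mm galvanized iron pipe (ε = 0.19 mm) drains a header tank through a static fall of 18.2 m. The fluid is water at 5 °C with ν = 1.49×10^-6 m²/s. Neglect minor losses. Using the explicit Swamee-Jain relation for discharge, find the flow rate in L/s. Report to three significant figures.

Swamee-Jain (Type II): Q = -0.965·√(gD⁵h_f/L)·ln[ε/(3.7D) + √(3.17ν²L/(gD³h_f))]
√(gD⁵h_f/L) = √(9.81·0.414⁵·18.2/1810) = 0.03464
ε/(3.7D) = 1.24×10^-4; √(3.17ν²L/(gD³h_f)) = 3.17×10^-5
Q = -0.965·0.03464·ln(1.557×10^-4) = 0.2930 m³/s
Check: V = 2.18 m/s, Re = 6.05×10^5, f = 0.01735, h_f = 18.3 m ≈ 18.2 m ✓

Q ≈ 293 L/s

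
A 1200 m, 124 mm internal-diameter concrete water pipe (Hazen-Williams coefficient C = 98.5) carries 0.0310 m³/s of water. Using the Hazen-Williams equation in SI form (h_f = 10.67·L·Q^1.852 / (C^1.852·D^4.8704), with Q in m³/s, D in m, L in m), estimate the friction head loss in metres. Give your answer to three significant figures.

h_f = 10.67·1200·0.0310^1.852 / (98.5^1.852·0.124^4.8704) = 108.9 m

h_f ≈ 109 m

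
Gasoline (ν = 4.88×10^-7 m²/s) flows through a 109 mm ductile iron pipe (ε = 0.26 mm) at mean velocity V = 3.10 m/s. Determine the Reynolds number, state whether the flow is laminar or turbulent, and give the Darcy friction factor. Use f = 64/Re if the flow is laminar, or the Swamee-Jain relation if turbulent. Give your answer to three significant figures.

Re ≈ 6.92×10^5; turbulent; f ≈ 0.0249

Re = VD/ν = 3.100·0.109/4.88×10^-7 = 6.92×10^5
Re > 4000 → turbulent; ε/D = 0.00239
Swamee-Jain: f = 0.02488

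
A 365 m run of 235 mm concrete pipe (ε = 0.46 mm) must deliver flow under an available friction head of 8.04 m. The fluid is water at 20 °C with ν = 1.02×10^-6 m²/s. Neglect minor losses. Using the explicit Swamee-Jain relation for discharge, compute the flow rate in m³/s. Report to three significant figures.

Q ≈ 0.0898 m³/s

Swamee-Jain (Type II): Q = -0.965·√(gD⁵h_f/L)·ln[ε/(3.7D) + √(3.17ν²L/(gD³h_f))]
√(gD⁵h_f/L) = √(9.81·0.235⁵·8.04/365) = 0.01244
ε/(3.7D) = 5.29×10^-4; √(3.17ν²L/(gD³h_f)) = 3.43×10^-5
Q = -0.965·0.01244·ln(5.633×10^-4) = 0.08985 m³/s
Check: V = 2.07 m/s, Re = 4.77×10^5, f = 0.02379, h_f = 8.08 m ≈ 8.04 m ✓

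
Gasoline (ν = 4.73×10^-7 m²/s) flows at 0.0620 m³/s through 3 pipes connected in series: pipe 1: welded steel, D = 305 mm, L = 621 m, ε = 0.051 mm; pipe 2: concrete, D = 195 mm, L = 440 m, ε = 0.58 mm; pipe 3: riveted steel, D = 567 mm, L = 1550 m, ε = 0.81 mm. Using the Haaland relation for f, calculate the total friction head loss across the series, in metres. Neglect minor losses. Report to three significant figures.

Pipe 1: V = 0.8486 m/s, Re = 5.47×10^5, ε/D = 1.67×10^-4, f = 0.01485, h_1 = f(L/D)V²/2g = 1.110 m
Pipe 2: V = 2.076 m/s, Re = 8.56×10^5, ε/D = 0.00297, f = 0.02630, h_2 = f(L/D)V²/2g = 13.04 m
Pipe 3: V = 0.2455 m/s, Re = 2.94×10^5, ε/D = 0.00143, f = 0.02218, h_3 = f(L/D)V²/2g = 0.1863 m
Series → Q common, losses add: H = Σh = 14.33 m

H ≈ 14.3 m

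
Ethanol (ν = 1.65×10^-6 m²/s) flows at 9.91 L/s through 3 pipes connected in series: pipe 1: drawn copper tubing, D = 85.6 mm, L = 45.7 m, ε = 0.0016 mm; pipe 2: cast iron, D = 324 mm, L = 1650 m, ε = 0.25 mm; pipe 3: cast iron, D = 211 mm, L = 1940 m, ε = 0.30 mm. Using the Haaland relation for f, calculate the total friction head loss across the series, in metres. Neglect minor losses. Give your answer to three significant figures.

H ≈ 2.55 m

Pipe 1: V = 1.722 m/s, Re = 8.93×10^4, ε/D = 1.87×10^-5, f = 0.01832, h_1 = f(L/D)V²/2g = 1.478 m
Pipe 2: V = 0.1202 m/s, Re = 2.36×10^4, ε/D = 7.72×10^-4, f = 0.02629, h_2 = f(L/D)V²/2g = 0.09857 m
Pipe 3: V = 0.2834 m/s, Re = 3.62×10^4, ε/D = 0.00142, f = 0.02588, h_3 = f(L/D)V²/2g = 0.9742 m
Series → Q common, losses add: H = Σh = 2.551 m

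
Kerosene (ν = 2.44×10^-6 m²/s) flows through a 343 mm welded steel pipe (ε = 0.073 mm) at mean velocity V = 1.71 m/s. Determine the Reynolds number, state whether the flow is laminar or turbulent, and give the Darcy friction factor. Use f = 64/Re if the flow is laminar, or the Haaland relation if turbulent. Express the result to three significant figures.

Re ≈ 2.40×10^5; turbulent; f ≈ 0.0166

Re = VD/ν = 1.710·0.343/2.44×10^-6 = 2.40×10^5
Re > 4000 → turbulent; ε/D = 2.13×10^-4
Haaland: f = 0.01657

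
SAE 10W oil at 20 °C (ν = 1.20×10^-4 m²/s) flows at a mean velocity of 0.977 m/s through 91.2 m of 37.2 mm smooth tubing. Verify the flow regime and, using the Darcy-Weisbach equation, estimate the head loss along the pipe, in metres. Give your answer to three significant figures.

h_f ≈ 25.2 m

Re = VD/ν = 0.977·0.03720/1.20×10^-4 = 303 → laminar (Re < 2300)
f = 64/Re = 0.2113
h_f = f(L/D)V²/(2g) = 0.2113·(91.2/0.03720)·0.977²/(2·9.81) = 25.20 m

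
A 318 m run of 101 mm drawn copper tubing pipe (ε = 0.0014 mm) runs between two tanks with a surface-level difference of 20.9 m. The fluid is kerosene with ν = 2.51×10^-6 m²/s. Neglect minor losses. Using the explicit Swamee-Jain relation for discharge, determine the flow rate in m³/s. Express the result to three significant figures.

Swamee-Jain (Type II): Q = -0.965·√(gD⁵h_f/L)·ln[ε/(3.7D) + √(3.17ν²L/(gD³h_f))]
√(gD⁵h_f/L) = √(9.81·0.101⁵·20.9/318) = 0.002603
ε/(3.7D) = 3.75×10^-6; √(3.17ν²L/(gD³h_f)) = 1.73×10^-4
Q = -0.965·0.002603·ln(1.771×10^-4) = 0.02170 m³/s
Check: V = 2.71 m/s, Re = 1.09×10^5, f = 0.01763, h_f = 20.8 m ≈ 20.9 m ✓

Q ≈ 0.0217 m³/s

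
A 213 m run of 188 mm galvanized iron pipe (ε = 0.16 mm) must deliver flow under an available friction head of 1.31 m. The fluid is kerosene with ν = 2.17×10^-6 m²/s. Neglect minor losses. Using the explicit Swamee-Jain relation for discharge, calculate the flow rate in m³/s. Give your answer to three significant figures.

Swamee-Jain (Type II): Q = -0.965·√(gD⁵h_f/L)·ln[ε/(3.7D) + √(3.17ν²L/(gD³h_f))]
√(gD⁵h_f/L) = √(9.81·0.188⁵·1.31/213) = 0.003764
ε/(3.7D) = 2.30×10^-4; √(3.17ν²L/(gD³h_f)) = 1.93×10^-4
Q = -0.965·0.003764·ln(4.230×10^-4) = 0.02822 m³/s
Check: V = 1.02 m/s, Re = 8.81×10^4, f = 0.02210, h_f = 1.32 m ≈ 1.31 m ✓

Q ≈ 0.0282 m³/s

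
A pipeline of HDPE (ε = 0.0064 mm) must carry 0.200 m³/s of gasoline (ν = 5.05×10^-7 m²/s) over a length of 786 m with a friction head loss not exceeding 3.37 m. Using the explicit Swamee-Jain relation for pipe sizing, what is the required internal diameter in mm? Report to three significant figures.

D ≈ 392 mm

Swamee-Jain (Type III): D = 0.66·[ε^1.25·(LQ²/(gh_f))^4.75 + ν·Q^9.4·(L/(gh_f))^5.2]^0.04
LQ²/(gh_f) = 0.9510; L/(gh_f) = 23.78
Term 1 = ε^1.25·(…)^4.75 = 2.54×10^-7; Term 2 = ν·Q^9.4·(…)^5.2 = 1.94×10^-6
D = 0.66·(2.54×10^-7 + 1.94×10^-6)^0.04 = 0.3919 m = 392 mm
Check: V = 1.66 m/s, Re = 1.29×10^6, f = 0.01159, h_f = 3.25 m ≈ 3.37 m ✓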